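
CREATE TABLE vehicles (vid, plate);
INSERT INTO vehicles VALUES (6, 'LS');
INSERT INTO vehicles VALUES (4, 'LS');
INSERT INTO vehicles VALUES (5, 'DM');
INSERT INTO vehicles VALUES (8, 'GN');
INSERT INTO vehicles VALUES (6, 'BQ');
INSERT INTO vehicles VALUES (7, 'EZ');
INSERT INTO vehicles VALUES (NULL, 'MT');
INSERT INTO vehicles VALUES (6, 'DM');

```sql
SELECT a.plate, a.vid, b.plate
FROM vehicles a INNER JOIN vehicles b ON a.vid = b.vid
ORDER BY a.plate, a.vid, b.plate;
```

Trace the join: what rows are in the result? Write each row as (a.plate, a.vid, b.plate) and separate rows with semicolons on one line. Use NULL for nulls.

INNER JOIN keeps only pairs where the ON condition holds.
Matching on a.vid = b.vid. A NULL in a compared column never satisfies the condition.
Matched pairs: 13.

(BQ, 6, BQ); (BQ, 6, DM); (BQ, 6, LS); (DM, 5, DM); (DM, 6, BQ); (DM, 6, DM); (DM, 6, LS); (EZ, 7, EZ); (GN, 8, GN); (LS, 4, LS); (LS, 6, BQ); (LS, 6, DM); (LS, 6, LS)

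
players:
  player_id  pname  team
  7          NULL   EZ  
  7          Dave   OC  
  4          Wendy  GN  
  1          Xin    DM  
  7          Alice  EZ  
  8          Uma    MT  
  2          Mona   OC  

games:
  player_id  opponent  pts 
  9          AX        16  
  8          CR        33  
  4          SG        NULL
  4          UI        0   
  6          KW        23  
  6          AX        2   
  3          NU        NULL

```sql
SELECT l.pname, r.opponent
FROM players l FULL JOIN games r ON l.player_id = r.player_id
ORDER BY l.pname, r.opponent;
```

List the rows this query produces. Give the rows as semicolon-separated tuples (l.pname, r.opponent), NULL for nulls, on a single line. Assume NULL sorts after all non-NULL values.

(Alice, NULL); (Dave, NULL); (Mona, NULL); (Uma, CR); (Wendy, SG); (Wendy, UI); (Xin, NULL); (NULL, AX); (NULL, AX); (NULL, KW); (NULL, NU); (NULL, NULL)

FULL OUTER JOIN keeps every row from both sides; unmatched rows get NULL for the other side's columns.
Matching on l.player_id = r.player_id.
Matched pairs: 3; unmatched l rows kept: 5; unmatched r rows kept: 4.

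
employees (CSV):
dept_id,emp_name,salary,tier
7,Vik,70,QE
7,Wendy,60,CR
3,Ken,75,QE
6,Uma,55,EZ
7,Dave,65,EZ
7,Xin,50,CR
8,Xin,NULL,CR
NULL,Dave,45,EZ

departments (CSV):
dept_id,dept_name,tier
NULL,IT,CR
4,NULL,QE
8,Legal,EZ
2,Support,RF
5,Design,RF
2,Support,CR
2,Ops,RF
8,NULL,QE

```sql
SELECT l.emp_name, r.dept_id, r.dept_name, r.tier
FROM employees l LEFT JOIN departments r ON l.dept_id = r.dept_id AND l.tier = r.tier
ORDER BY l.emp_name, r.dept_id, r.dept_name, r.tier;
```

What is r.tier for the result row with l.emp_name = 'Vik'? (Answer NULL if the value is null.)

LEFT JOIN keeps every row from `employees`; unmatched rows get NULL for `departments`'s columns.
Matching on l.dept_id = r.dept_id AND l.tier = r.tier. A NULL in a compared column never satisfies the condition.
- dept_id=7, tier=QE: no r row matches, row kept with r columns NULL.
- dept_id=7, tier=CR: no r row matches, row kept with r columns NULL.
- dept_id=3, tier=QE: no r row matches, row kept with r columns NULL.
- dept_id=6, tier=EZ: no r row matches, row kept with r columns NULL.
- dept_id=7, tier=EZ: no r row matches, row kept with r columns NULL.
- dept_id=7, tier=CR: no r row matches, row kept with r columns NULL.
- dept_id=8, tier=CR: no r row matches, row kept with r columns NULL.
- dept_id=NULL, tier=EZ: no r row matches, row kept with r columns NULL.

NULL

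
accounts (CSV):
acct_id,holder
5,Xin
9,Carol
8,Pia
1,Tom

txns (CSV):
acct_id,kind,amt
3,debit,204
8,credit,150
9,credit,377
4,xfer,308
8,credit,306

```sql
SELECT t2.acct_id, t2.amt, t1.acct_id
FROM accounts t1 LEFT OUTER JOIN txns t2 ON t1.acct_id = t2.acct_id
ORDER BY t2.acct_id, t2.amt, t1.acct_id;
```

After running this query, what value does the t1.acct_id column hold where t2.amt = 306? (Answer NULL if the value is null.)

LEFT JOIN keeps every row from `accounts`; unmatched rows get NULL for `txns`'s columns.
Matching on t1.acct_id = t2.acct_id.
Matched pairs: 3; unmatched t1 rows kept: 2.

8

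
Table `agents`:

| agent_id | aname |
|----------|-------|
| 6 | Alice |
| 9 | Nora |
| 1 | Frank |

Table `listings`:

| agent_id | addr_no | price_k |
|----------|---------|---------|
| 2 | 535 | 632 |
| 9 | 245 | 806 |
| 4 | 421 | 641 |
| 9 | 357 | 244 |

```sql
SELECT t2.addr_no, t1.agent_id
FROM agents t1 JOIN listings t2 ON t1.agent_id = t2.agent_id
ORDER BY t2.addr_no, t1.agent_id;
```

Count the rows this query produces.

2

INNER JOIN keeps only pairs where the ON condition holds.
Matching on t1.agent_id = t2.agent_id.
- t1 (agent_id=6) has no partner → excluded.
- t1 (agent_id=9) pairs with 2 row(s) of t2.
- t1 (agent_id=1) has no partner → excluded.
Total: 2 rows.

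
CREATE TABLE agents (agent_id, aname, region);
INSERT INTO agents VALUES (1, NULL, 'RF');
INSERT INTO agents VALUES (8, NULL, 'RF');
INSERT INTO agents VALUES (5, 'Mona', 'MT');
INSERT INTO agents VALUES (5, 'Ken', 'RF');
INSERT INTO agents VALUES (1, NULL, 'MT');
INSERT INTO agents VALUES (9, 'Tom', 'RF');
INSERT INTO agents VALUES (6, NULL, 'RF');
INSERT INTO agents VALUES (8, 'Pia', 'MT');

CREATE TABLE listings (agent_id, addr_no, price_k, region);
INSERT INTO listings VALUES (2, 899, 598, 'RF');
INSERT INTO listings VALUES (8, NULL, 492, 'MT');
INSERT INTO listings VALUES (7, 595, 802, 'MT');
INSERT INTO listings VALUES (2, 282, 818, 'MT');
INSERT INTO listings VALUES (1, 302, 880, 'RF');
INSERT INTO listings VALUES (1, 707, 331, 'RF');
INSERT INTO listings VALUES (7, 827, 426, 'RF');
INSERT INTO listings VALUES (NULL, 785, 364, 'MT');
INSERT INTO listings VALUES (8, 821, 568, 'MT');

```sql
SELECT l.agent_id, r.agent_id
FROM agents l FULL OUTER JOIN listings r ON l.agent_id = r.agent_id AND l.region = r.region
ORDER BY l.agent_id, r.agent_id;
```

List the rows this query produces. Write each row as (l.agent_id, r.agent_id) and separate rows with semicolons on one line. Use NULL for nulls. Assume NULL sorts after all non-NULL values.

(1, 1); (1, 1); (1, NULL); (5, NULL); (5, NULL); (6, NULL); (8, 8); (8, 8); (8, NULL); (9, NULL); (NULL, 2); (NULL, 2); (NULL, 7); (NULL, 7); (NULL, NULL)

FULL OUTER JOIN keeps every row from both sides; unmatched rows get NULL for the other side's columns.
Matching on l.agent_id = r.agent_id AND l.region = r.region. A NULL in a compared column never satisfies the condition.
- l (agent_id=1, region=RF) pairs with 2 row(s) of r.
- l (agent_id=8, region=RF) has no partner → padded with NULL.
- l (agent_id=5, region=MT) has no partner → padded with NULL.
- l (agent_id=5, region=RF) has no partner → padded with NULL.
- l (agent_id=1, region=MT) has no partner → padded with NULL.
- l (agent_id=9, region=RF) has no partner → padded with NULL.
- l (agent_id=6, region=RF) has no partner → padded with NULL.
- l (agent_id=8, region=MT) pairs with 2 row(s) of r.
- 5 r row(s) had no l match → kept, l columns NULL.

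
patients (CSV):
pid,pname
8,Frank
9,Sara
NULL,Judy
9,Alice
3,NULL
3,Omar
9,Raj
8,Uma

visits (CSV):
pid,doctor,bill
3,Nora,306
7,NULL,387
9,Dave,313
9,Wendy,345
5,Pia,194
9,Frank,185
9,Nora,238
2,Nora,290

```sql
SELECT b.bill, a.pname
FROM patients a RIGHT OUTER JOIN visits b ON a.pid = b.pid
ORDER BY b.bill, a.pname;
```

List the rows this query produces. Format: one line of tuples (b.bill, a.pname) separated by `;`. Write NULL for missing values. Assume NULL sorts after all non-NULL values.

(185, Alice); (185, Raj); (185, Sara); (194, NULL); (238, Alice); (238, Raj); (238, Sara); (290, NULL); (306, Omar); (306, NULL); (313, Alice); (313, Raj); (313, Sara); (345, Alice); (345, Raj); (345, Sara); (387, NULL)

RIGHT JOIN keeps every row from `visits`; unmatched rows get NULL for `patients`'s columns.
Matching on a.pid = b.pid. A NULL in a compared column never satisfies the condition.
- a row (pid=8): no match.
- a row (pid=9): matches 4 b row(s) → 4 output row(s).
- a row (pid=NULL): no match.
- a row (pid=9): matches 4 b row(s) → 4 output row(s).
- a row (pid=3): matches 1 b row(s) → 1 output row(s).
- a row (pid=3): matches 1 b row(s) → 1 output row(s).
- a row (pid=9): matches 4 b row(s) → 4 output row(s).
- a row (pid=8): no match.
- 3 b row(s) had no a match → kept, a columns NULL.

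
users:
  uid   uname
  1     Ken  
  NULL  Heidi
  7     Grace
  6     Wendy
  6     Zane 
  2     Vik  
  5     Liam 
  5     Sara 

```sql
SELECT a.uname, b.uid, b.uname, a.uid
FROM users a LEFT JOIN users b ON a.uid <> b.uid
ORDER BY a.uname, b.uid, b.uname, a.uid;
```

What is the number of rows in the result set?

39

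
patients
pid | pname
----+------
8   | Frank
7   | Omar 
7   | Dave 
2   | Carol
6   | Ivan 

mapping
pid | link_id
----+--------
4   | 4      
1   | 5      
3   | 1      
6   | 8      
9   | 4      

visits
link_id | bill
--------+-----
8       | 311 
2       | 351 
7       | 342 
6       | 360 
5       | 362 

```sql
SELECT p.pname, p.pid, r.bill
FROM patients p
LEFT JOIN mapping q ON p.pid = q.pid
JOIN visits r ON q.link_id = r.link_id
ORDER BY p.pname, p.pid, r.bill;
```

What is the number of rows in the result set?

Evaluate left to right. First `patients p LEFT JOIN mapping q` on pid: 5 row(s).
Then INNER JOIN `visits r` on link_id: keep only rows whose q.link_id appears in r.
Result: 1 row(s).

1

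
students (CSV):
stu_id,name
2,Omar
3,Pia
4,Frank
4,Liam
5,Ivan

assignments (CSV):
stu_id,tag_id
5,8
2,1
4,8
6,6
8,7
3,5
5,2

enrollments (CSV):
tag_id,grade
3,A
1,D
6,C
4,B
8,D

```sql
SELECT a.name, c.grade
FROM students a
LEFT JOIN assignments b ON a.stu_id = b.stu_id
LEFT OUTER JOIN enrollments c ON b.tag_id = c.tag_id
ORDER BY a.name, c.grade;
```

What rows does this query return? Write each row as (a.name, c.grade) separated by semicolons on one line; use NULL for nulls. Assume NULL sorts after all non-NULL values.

(Frank, D); (Ivan, D); (Ivan, NULL); (Liam, D); (Omar, D); (Pia, NULL)

Evaluate left to right. First `students a LEFT JOIN assignments b` on stu_id: 6 row(s).
Then LEFT JOIN `enrollments c` on tag_id: each of those 6 rows is kept; rows whose b.tag_id has no match in c get NULL for c's columns.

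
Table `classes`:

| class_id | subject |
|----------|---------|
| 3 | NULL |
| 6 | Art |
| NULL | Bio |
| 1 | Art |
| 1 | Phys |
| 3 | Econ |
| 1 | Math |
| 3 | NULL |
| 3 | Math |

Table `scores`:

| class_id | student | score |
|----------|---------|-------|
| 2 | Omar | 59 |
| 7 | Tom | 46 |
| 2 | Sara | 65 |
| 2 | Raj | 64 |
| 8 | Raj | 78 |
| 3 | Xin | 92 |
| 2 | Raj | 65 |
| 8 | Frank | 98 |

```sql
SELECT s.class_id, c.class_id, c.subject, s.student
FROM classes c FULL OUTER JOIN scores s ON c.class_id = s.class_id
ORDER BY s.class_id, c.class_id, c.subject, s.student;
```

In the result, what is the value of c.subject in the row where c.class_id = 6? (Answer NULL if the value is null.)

FULL OUTER JOIN keeps every row from both sides; unmatched rows get NULL for the other side's columns.
Matching on c.class_id = s.class_id. A NULL in a compared column never satisfies the condition.
- c (class_id=3) pairs with 1 row(s) of s.
- c (class_id=6) has no partner → padded with NULL.
- c (class_id=NULL) has no partner → padded with NULL.
- c (class_id=1) has no partner → padded with NULL.
- c (class_id=1) has no partner → padded with NULL.
- c (class_id=3) pairs with 1 row(s) of s.
- c (class_id=1) has no partner → padded with NULL.
- c (class_id=3) pairs with 1 row(s) of s.
- c (class_id=3) pairs with 1 row(s) of s.
- plus 7 unmatched s row(s), each kept with NULL c columns.

Art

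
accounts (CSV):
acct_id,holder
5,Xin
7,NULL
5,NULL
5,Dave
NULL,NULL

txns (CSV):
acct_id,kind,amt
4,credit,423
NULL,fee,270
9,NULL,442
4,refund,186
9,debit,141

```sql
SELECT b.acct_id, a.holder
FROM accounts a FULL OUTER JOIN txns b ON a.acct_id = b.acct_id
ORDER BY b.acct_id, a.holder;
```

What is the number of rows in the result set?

10

FULL OUTER JOIN keeps every row from both sides; unmatched rows get NULL for the other side's columns.
Matching on a.acct_id = b.acct_id. A NULL in a compared column never satisfies the condition.
Matched pairs: 0; unmatched a rows kept: 5; unmatched b rows kept: 5.
Total: 0 matched + 10 padded = 10 rows.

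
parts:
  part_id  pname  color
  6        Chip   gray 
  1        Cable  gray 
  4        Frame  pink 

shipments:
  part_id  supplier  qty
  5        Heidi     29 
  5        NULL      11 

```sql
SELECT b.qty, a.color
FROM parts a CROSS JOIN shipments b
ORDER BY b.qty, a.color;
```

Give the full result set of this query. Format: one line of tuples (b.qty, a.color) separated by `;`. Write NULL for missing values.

CROSS JOIN pairs every row of `parts` with every row of `shipments`: 3 × 2 = 6 rows.
After projecting and ordering:
b.qty | a.color
11 | gray
11 | gray
11 | pink
29 | gray
29 | gray
29 | pink

(11, gray); (11, gray); (11, pink); (29, gray); (29, gray); (29, pink)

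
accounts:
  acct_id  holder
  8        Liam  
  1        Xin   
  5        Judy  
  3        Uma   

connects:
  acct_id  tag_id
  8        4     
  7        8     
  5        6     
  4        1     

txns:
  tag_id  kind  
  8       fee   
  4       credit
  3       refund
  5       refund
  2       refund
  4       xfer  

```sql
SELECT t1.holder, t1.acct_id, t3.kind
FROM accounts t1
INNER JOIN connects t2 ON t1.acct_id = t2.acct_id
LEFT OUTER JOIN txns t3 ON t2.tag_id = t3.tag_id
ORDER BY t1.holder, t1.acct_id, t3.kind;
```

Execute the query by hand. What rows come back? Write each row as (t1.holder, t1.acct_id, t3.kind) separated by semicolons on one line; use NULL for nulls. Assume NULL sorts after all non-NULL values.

(Judy, 5, NULL); (Liam, 8, credit); (Liam, 8, xfer)

Step 1 — t1 INNER JOIN t2 on acct_id → 2 row(s).
Then LEFT JOIN `txns t3` on tag_id: each of those 2 rows is kept; rows whose t2.tag_id has no match in t3 get NULL for t3's columns.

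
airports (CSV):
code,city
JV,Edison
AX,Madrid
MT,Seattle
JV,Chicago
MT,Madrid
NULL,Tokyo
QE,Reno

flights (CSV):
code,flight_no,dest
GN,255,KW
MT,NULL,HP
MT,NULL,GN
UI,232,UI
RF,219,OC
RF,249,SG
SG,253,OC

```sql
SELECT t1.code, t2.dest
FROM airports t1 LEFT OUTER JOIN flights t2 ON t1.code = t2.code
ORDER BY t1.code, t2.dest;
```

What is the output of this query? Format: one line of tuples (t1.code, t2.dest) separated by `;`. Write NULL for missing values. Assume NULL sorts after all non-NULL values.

LEFT JOIN keeps every row from `airports`; unmatched rows get NULL for `flights`'s columns.
Matching on t1.code = t2.code. A NULL in a compared column never satisfies the condition.
- t1 row (code=JV): no match → kept, t2 columns NULL.
- t1 row (code=AX): no match → kept, t2 columns NULL.
- t1 row (code=MT): matches 2 t2 row(s) → 2 output row(s).
- t1 row (code=JV): no match → kept, t2 columns NULL.
- t1 row (code=MT): matches 2 t2 row(s) → 2 output row(s).
- t1 row (code=NULL): no match → kept, t2 columns NULL.
- t1 row (code=QE): no match → kept, t2 columns NULL.
After projecting and ordering:
t1.code | t2.dest
AX | NULL
JV | NULL
JV | NULL
MT | GN
MT | GN
MT | HP
MT | HP
QE | NULL
NULL | NULL

(AX, NULL); (JV, NULL); (JV, NULL); (MT, GN); (MT, GN); (MT, HP); (MT, HP); (QE, NULL); (NULL, NULL)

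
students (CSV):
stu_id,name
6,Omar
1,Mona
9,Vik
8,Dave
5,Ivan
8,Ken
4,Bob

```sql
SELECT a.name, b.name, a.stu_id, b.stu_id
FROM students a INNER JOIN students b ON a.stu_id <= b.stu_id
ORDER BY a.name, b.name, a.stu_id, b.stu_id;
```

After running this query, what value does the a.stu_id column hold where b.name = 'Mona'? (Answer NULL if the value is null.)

1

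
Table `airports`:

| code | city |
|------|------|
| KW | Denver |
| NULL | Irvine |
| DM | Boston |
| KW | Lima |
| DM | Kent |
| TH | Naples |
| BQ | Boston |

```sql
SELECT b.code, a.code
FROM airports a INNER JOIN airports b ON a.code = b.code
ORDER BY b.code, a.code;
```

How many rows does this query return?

INNER JOIN keeps only pairs where the ON condition holds.
Matching on a.code = b.code. A NULL in a compared column never satisfies the condition.
Matched pairs: 10.
Total: 10 rows.

10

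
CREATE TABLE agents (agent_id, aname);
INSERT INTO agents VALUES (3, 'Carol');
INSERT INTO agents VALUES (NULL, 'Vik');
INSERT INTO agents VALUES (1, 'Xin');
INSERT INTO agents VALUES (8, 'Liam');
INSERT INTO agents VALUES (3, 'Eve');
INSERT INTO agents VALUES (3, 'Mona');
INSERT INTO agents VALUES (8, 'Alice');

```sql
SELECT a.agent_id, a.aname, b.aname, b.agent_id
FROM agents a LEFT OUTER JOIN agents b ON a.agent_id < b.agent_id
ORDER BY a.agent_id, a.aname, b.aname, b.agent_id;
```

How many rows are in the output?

14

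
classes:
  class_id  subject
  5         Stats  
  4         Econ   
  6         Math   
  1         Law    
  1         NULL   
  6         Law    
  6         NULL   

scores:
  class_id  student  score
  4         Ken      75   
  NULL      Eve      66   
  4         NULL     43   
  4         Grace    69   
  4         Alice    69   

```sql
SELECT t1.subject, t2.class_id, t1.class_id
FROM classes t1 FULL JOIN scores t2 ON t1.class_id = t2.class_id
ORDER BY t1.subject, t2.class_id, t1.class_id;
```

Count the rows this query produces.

FULL OUTER JOIN keeps every row from both sides; unmatched rows get NULL for the other side's columns.
Matching on t1.class_id = t2.class_id. A NULL in a compared column never satisfies the condition.
- t1 (class_id=5) has no partner → padded with NULL.
- t1 (class_id=4) pairs with 4 row(s) of t2.
- t1 (class_id=6) has no partner → padded with NULL.
- t1 (class_id=1) has no partner → padded with NULL.
- t1 (class_id=1) has no partner → padded with NULL.
- t1 (class_id=6) has no partner → padded with NULL.
- t1 (class_id=6) has no partner → padded with NULL.
- 1 row(s) from t2 found no t1 partner → padded with NULL.
Total: 4 matched + 7 padded = 11 rows.

11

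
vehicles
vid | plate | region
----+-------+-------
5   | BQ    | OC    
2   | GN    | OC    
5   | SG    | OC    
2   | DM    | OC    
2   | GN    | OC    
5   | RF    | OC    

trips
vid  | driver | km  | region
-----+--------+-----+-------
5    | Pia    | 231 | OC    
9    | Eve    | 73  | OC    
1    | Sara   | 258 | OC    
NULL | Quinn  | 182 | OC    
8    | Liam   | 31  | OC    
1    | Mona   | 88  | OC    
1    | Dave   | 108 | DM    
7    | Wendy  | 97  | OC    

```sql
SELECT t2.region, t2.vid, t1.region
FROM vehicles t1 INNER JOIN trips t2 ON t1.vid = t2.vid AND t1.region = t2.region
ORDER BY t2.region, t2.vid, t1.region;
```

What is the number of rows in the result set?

INNER JOIN keeps only pairs where the ON condition holds.
Matching on t1.vid = t2.vid AND t1.region = t2.region. A NULL in a compared column never satisfies the condition.
- t1 (vid=5, region=OC) pairs with 1 row(s) of t2.
- t1 (vid=2, region=OC) has no partner → excluded.
- t1 (vid=5, region=OC) pairs with 1 row(s) of t2.
- t1 (vid=2, region=OC) has no partner → excluded.
- t1 (vid=2, region=OC) has no partner → excluded.
- t1 (vid=5, region=OC) pairs with 1 row(s) of t2.
Total: 3 rows.

3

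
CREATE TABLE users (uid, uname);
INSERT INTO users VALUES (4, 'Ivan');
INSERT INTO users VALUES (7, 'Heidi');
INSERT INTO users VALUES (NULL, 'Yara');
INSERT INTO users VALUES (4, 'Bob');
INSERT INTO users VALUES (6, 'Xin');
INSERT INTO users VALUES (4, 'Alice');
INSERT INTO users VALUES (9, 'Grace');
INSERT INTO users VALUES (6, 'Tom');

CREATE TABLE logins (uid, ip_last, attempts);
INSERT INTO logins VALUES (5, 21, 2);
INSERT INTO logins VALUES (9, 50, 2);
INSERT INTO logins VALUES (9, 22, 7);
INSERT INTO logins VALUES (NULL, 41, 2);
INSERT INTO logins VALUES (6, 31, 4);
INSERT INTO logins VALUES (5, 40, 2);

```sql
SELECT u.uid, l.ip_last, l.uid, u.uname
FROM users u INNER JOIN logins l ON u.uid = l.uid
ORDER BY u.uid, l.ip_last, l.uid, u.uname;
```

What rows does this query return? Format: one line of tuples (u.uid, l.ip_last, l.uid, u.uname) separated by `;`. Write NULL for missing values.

INNER JOIN keeps only pairs where the ON condition holds.
Matching on u.uid = l.uid. A NULL in a compared column never satisfies the condition.
- u (uid=4) has no partner → excluded.
- u (uid=7) has no partner → excluded.
- u (uid=NULL) has no partner → excluded.
- u (uid=4) has no partner → excluded.
- u (uid=6) pairs with 1 row(s) of l.
- u (uid=4) has no partner → excluded.
- u (uid=9) pairs with 2 row(s) of l.
- u (uid=6) pairs with 1 row(s) of l.
After projecting and ordering:
u.uid | l.ip_last | l.uid | u.uname
6 | 31 | 6 | Tom
6 | 31 | 6 | Xin
9 | 22 | 9 | Grace
9 | 50 | 9 | Grace

(6, 31, 6, Tom); (6, 31, 6, Xin); (9, 22, 9, Grace); (9, 50, 9, Grace)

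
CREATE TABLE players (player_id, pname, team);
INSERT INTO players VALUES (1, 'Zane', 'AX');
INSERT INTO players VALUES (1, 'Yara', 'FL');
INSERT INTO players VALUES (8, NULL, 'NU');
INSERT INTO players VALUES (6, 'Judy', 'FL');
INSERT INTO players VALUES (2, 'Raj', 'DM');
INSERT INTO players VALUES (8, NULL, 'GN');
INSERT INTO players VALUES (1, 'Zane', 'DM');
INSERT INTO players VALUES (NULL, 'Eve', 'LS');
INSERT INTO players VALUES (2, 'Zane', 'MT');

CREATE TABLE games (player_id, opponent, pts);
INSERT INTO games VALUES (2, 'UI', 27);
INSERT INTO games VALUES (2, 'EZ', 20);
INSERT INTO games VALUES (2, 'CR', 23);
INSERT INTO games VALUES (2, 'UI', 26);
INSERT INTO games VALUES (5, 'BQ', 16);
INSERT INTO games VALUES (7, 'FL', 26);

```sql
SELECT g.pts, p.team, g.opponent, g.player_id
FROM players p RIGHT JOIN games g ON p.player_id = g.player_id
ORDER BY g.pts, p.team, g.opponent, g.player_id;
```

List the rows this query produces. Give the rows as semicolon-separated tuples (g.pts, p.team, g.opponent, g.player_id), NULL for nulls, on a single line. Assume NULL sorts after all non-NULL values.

(16, NULL, BQ, 5); (20, DM, EZ, 2); (20, MT, EZ, 2); (23, DM, CR, 2); (23, MT, CR, 2); (26, DM, UI, 2); (26, MT, UI, 2); (26, NULL, FL, 7); (27, DM, UI, 2); (27, MT, UI, 2)

RIGHT JOIN keeps every row from `games`; unmatched rows get NULL for `players`'s columns.
Matching on p.player_id = g.player_id. A NULL in a compared column never satisfies the condition.
- player_id=1: no matching g row.
- player_id=1: no matching g row.
- player_id=8: no matching g row.
- player_id=6: no matching g row.
- player_id=2: 4 matching g row(s), so 4 row(s) emitted.
- player_id=8: no matching g row.
- player_id=1: no matching g row.
- player_id=NULL: no matching g row.
- player_id=2: 4 matching g row(s), so 4 row(s) emitted.
- 2 row(s) from g found no p partner → padded with NULL.
After projecting and ordering:
g.pts | p.team | g.opponent | g.player_id
16 | NULL | BQ | 5
20 | DM | EZ | 2
20 | MT | EZ | 2
23 | DM | CR | 2
23 | MT | CR | 2
26 | DM | UI | 2
26 | MT | UI | 2
26 | NULL | FL | 7
27 | DM | UI | 2
27 | MT | UI | 2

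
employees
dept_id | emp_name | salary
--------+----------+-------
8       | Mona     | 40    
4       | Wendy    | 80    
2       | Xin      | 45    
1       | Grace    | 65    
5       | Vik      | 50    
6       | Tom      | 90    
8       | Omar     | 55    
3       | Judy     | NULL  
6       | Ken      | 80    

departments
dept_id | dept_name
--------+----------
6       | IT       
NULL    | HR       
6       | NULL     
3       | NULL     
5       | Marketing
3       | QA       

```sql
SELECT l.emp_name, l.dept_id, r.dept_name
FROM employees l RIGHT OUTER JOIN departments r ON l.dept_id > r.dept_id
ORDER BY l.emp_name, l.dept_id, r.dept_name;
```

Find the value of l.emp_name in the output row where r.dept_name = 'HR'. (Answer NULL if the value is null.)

NULL

RIGHT JOIN keeps every row from `departments`; unmatched rows get NULL for `employees`'s columns.
Matching on l.dept_id > r.dept_id. A NULL in a compared column never satisfies the condition.
Matched pairs: 20; unmatched r rows kept: 1.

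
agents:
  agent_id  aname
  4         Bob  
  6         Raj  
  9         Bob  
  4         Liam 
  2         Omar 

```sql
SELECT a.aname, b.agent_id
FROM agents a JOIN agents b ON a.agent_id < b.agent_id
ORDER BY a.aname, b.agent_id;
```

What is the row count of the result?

9

INNER JOIN keeps only pairs where the ON condition holds.
Matching on a.agent_id < b.agent_id.
- a[0] agent_id=4 → 2 match(es) in b → 2 row(s).
- a[1] agent_id=6 → 1 match(es) in b → 1 row(s).
- a[2] agent_id=9 → no match; dropped.
- a[3] agent_id=4 → 2 match(es) in b → 2 row(s).
- a[4] agent_id=2 → 4 match(es) in b → 4 row(s).
Total: 9 rows.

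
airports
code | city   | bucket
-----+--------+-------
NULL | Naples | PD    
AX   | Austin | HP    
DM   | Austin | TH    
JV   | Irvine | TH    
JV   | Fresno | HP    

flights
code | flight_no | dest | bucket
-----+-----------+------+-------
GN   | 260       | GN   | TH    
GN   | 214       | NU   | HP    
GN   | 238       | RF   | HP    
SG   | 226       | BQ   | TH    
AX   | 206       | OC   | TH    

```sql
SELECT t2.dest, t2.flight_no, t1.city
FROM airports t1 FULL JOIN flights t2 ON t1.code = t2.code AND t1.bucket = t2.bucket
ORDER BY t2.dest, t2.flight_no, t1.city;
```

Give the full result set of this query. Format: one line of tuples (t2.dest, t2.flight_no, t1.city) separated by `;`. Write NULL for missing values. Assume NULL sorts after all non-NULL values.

(BQ, 226, NULL); (GN, 260, NULL); (NU, 214, NULL); (OC, 206, NULL); (RF, 238, NULL); (NULL, NULL, Austin); (NULL, NULL, Austin); (NULL, NULL, Fresno); (NULL, NULL, Irvine); (NULL, NULL, Naples)

FULL OUTER JOIN keeps every row from both sides; unmatched rows get NULL for the other side's columns.
Matching on t1.code = t2.code AND t1.bucket = t2.bucket. A NULL in a compared column never satisfies the condition.
- code=NULL, bucket=PD: no t2 row matches, row kept with t2 columns NULL.
- code=AX, bucket=HP: no t2 row matches, row kept with t2 columns NULL.
- code=DM, bucket=TH: no t2 row matches, row kept with t2 columns NULL.
- code=JV, bucket=TH: no t2 row matches, row kept with t2 columns NULL.
- code=JV, bucket=HP: no t2 row matches, row kept with t2 columns NULL.
- plus 5 unmatched t2 row(s), each kept with NULL t1 columns.
After projecting and ordering:
t2.dest | t2.flight_no | t1.city
BQ | 226 | NULL
GN | 260 | NULL
NU | 214 | NULL
OC | 206 | NULL
RF | 238 | NULL
NULL | NULL | Austin
NULL | NULL | Austin
NULL | NULL | Fresno
NULL | NULL | Irvine
NULL | NULL | Naples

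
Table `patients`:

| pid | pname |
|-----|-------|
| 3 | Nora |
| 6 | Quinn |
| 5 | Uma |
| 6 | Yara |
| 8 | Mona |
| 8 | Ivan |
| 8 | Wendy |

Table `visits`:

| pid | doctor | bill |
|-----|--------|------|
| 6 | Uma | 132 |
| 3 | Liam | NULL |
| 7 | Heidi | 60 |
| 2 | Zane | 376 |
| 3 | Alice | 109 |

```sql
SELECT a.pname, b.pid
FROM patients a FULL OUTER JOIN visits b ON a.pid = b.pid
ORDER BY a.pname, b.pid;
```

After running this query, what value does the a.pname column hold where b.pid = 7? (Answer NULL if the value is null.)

NULL

FULL OUTER JOIN keeps every row from both sides; unmatched rows get NULL for the other side's columns.
Matching on a.pid = b.pid.
- pid=3: 2 matching b row(s), so 2 row(s) emitted.
- pid=6: 1 matching b row(s), so 1 row(s) emitted.
- pid=5: no b row matches, row kept with b columns NULL.
- pid=6: 1 matching b row(s), so 1 row(s) emitted.
- pid=8: no b row matches, row kept with b columns NULL.
- pid=8: no b row matches, row kept with b columns NULL.
- pid=8: no b row matches, row kept with b columns NULL.
- plus 2 unmatched b row(s), each kept with NULL a columns.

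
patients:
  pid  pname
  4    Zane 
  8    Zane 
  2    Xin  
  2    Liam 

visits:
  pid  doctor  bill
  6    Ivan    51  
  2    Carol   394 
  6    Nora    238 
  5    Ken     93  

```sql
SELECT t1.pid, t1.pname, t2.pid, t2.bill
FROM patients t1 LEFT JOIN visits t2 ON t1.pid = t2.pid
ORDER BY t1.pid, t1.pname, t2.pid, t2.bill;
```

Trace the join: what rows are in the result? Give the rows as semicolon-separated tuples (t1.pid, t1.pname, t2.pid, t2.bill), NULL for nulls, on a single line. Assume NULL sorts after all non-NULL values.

LEFT JOIN keeps every row from `patients`; unmatched rows get NULL for `visits`'s columns.
Matching on t1.pid = t2.pid.
Matched pairs: 2; unmatched t1 rows kept: 2.

(2, Liam, 2, 394); (2, Xin, 2, 394); (4, Zane, NULL, NULL); (8, Zane, NULL, NULL)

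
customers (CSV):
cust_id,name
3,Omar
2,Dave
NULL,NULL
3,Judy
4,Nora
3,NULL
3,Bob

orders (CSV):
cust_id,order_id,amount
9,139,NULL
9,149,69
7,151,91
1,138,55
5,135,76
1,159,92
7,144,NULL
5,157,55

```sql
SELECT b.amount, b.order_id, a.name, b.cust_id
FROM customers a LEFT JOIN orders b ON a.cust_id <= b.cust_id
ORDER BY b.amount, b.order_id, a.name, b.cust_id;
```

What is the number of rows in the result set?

LEFT JOIN keeps every row from `customers`; unmatched rows get NULL for `orders`'s columns.
Matching on a.cust_id <= b.cust_id. A NULL in a compared column never satisfies the condition.
- a (cust_id=3) pairs with 6 row(s) of b.
- a (cust_id=2) pairs with 6 row(s) of b.
- a (cust_id=NULL) has no partner → padded with NULL.
- a (cust_id=3) pairs with 6 row(s) of b.
- a (cust_id=4) pairs with 6 row(s) of b.
- a (cust_id=3) pairs with 6 row(s) of b.
- a (cust_id=3) pairs with 6 row(s) of b.
Total: 36 matched + 1 padded = 37 rows.

37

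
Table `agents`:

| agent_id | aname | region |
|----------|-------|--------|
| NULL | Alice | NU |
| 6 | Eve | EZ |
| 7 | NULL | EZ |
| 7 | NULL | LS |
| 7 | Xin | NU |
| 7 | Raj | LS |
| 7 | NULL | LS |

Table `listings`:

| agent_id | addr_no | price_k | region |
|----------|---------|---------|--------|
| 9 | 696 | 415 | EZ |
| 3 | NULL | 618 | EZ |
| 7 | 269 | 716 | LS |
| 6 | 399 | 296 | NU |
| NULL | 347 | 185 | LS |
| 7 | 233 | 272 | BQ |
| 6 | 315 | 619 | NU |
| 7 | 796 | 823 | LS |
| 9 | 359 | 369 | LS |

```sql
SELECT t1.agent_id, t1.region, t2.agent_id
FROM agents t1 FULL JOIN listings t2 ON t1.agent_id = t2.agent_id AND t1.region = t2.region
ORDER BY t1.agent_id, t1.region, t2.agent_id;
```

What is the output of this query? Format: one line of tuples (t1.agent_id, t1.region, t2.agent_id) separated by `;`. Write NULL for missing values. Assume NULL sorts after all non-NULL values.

(6, EZ, NULL); (7, EZ, NULL); (7, LS, 7); (7, LS, 7); (7, LS, 7); (7, LS, 7); (7, LS, 7); (7, LS, 7); (7, NU, NULL); (NULL, NU, NULL); (NULL, NULL, 3); (NULL, NULL, 6); (NULL, NULL, 6); (NULL, NULL, 7); (NULL, NULL, 9); (NULL, NULL, 9); (NULL, NULL, NULL)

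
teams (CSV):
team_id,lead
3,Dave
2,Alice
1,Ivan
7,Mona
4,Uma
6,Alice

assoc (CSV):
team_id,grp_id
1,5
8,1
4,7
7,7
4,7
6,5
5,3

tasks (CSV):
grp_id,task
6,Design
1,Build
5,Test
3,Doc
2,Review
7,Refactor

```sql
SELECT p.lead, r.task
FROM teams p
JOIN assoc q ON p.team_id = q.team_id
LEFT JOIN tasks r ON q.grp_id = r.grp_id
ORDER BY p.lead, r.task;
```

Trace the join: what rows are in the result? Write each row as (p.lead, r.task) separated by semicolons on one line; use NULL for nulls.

Step 1 — p INNER JOIN q on team_id → 5 row(s).
Then LEFT JOIN `tasks r` on grp_id: each of those 5 rows is kept; rows whose q.grp_id has no match in r get NULL for r's columns.

(Alice, Test); (Ivan, Test); (Mona, Refactor); (Uma, Refactor); (Uma, Refactor)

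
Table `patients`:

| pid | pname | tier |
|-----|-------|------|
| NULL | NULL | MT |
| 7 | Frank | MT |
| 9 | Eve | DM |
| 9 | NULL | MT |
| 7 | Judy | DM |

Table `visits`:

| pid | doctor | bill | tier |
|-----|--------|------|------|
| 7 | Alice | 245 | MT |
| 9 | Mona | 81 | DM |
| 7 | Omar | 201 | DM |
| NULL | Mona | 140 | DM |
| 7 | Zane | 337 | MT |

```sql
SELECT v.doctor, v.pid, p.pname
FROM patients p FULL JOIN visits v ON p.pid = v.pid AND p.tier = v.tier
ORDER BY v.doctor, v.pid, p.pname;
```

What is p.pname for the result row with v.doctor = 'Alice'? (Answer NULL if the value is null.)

FULL OUTER JOIN keeps every row from both sides; unmatched rows get NULL for the other side's columns.
Matching on p.pid = v.pid AND p.tier = v.tier. A NULL in a compared column never satisfies the condition.
Matched pairs: 4; unmatched p rows kept: 2; unmatched v rows kept: 1.

Frank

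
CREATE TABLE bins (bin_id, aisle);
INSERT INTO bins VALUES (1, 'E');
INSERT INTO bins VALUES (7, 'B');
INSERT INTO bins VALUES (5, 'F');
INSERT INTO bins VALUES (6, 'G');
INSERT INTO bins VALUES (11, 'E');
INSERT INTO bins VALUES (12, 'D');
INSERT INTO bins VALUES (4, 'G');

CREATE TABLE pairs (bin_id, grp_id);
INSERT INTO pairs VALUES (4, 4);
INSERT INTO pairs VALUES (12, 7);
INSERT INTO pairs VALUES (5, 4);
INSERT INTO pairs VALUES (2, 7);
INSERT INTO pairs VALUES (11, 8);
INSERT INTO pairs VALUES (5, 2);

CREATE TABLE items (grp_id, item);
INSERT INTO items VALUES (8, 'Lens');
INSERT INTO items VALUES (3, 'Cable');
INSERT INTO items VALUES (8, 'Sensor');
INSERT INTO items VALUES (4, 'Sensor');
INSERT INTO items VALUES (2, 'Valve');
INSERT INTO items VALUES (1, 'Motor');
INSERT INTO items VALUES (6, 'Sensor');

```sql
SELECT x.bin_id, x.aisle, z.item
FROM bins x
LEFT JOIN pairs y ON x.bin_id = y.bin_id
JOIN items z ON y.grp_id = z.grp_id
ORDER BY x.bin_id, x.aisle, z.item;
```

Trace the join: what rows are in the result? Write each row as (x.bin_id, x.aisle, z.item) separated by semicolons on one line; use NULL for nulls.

(4, G, Sensor); (5, F, Sensor); (5, F, Valve); (11, E, Lens); (11, E, Sensor)

Step 1 — x LEFT JOIN y on bin_id → 8 row(s).
Then INNER JOIN `items z` on grp_id: keep only rows whose y.grp_id appears in z.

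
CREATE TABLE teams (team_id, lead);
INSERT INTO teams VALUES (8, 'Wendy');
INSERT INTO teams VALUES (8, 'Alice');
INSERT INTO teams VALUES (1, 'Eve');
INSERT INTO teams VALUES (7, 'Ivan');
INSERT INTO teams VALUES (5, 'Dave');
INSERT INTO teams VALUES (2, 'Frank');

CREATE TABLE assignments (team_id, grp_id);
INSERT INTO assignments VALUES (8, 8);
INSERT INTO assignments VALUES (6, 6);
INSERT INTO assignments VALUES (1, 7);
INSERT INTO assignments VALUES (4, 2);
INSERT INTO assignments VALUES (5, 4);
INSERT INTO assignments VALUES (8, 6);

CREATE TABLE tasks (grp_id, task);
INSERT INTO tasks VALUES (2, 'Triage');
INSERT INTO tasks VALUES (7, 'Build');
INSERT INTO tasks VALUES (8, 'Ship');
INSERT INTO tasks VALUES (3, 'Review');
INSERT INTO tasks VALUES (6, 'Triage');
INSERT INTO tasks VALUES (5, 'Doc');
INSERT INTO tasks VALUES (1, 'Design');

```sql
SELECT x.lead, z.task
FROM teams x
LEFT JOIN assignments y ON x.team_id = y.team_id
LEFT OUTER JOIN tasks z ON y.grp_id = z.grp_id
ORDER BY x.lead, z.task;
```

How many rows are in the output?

Joins associate left-to-right: teams LEFT JOIN assignments on team_id gives 8 intermediate row(s).
Then LEFT JOIN `tasks z` on grp_id: each of those 8 rows is kept; rows whose y.grp_id has no match in z get NULL for z's columns.
Result: 8 row(s).

8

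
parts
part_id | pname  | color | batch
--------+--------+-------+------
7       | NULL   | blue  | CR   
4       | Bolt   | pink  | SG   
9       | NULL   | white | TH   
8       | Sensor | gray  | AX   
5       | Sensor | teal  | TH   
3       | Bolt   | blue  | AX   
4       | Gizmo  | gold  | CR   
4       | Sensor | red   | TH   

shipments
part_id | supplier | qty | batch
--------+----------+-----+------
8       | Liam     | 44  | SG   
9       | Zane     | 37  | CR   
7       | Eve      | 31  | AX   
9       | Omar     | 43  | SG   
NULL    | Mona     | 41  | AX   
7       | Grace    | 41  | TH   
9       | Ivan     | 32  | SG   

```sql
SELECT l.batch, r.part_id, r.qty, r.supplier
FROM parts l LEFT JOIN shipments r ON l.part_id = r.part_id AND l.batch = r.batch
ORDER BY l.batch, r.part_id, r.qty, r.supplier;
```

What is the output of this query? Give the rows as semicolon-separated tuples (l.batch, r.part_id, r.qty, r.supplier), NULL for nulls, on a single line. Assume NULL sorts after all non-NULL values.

(AX, NULL, NULL, NULL); (AX, NULL, NULL, NULL); (CR, NULL, NULL, NULL); (CR, NULL, NULL, NULL); (SG, NULL, NULL, NULL); (TH, NULL, NULL, NULL); (TH, NULL, NULL, NULL); (TH, NULL, NULL, NULL)

LEFT JOIN keeps every row from `parts`; unmatched rows get NULL for `shipments`'s columns.
Matching on l.part_id = r.part_id AND l.batch = r.batch. A NULL in a compared column never satisfies the condition.
Matched pairs: 0; unmatched l rows kept: 8.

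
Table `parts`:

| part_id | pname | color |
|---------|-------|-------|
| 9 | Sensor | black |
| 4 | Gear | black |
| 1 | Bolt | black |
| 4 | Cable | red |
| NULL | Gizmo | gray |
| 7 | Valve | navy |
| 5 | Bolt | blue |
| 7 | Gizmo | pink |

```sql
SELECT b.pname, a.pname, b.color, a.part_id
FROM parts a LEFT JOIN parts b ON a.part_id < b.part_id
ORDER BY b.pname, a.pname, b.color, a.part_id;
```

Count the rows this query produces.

LEFT JOIN keeps every row from `parts a`; unmatched rows get NULL for `parts b`'s columns.
Matching on a.part_id < b.part_id. A NULL in a compared column never satisfies the condition.
- part_id=9: no b row matches, row kept with b columns NULL.
- part_id=4: 4 matching b row(s), so 4 row(s) emitted.
- part_id=1: 6 matching b row(s), so 6 row(s) emitted.
- part_id=4: 4 matching b row(s), so 4 row(s) emitted.
- part_id=NULL: no b row matches, row kept with b columns NULL.
- part_id=7: 1 matching b row(s), so 1 row(s) emitted.
- part_id=5: 3 matching b row(s), so 3 row(s) emitted.
- part_id=7: 1 matching b row(s), so 1 row(s) emitted.
Total: 19 matched + 2 padded = 21 rows.

21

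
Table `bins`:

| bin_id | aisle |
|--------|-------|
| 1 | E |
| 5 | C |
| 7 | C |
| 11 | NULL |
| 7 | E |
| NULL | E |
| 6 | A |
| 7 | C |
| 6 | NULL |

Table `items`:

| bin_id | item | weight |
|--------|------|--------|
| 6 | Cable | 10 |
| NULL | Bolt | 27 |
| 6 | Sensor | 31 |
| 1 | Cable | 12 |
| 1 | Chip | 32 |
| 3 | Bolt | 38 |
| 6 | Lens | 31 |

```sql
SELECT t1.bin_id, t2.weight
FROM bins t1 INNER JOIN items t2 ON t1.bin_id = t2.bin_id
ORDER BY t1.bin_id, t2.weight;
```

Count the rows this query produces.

INNER JOIN keeps only pairs where the ON condition holds.
Matching on t1.bin_id = t2.bin_id. A NULL in a compared column never satisfies the condition.
- bin_id=1: 2 matching t2 row(s), so 2 row(s) emitted.
- bin_id=5: no matching t2 row, dropped.
- bin_id=7: no matching t2 row, dropped.
- bin_id=11: no matching t2 row, dropped.
- bin_id=7: no matching t2 row, dropped.
- bin_id=NULL: no matching t2 row, dropped.
- bin_id=6: 3 matching t2 row(s), so 3 row(s) emitted.
- bin_id=7: no matching t2 row, dropped.
- bin_id=6: 3 matching t2 row(s), so 3 row(s) emitted.
Total: 8 rows.

8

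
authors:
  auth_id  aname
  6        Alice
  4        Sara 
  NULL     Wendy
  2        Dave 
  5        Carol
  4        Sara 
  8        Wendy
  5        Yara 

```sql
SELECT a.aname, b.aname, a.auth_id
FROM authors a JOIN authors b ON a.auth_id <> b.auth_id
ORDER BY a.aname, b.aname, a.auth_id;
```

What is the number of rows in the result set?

38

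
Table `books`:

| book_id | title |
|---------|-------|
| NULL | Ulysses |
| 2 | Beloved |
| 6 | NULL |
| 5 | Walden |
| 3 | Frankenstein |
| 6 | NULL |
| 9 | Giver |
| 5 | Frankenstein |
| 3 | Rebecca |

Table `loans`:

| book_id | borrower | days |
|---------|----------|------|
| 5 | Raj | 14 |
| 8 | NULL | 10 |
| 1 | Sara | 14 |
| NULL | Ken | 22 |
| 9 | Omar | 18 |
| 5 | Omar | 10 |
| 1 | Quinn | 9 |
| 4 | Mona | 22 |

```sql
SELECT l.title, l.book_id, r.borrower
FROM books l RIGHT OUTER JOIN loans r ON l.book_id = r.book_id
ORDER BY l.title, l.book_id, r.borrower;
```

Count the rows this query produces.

10

RIGHT JOIN keeps every row from `loans`; unmatched rows get NULL for `books`'s columns.
Matching on l.book_id = r.book_id. A NULL in a compared column never satisfies the condition.
- l row (book_id=NULL): no match.
- l row (book_id=2): no match.
- l row (book_id=6): no match.
- l row (book_id=5): matches 2 r row(s) → 2 output row(s).
- l row (book_id=3): no match.
- l row (book_id=6): no match.
- l row (book_id=9): matches 1 r row(s) → 1 output row(s).
- l row (book_id=5): matches 2 r row(s) → 2 output row(s).
- l row (book_id=3): no match.
- 5 r row(s) had no l match → kept, l columns NULL.
Total: 5 matched + 5 padded = 10 rows.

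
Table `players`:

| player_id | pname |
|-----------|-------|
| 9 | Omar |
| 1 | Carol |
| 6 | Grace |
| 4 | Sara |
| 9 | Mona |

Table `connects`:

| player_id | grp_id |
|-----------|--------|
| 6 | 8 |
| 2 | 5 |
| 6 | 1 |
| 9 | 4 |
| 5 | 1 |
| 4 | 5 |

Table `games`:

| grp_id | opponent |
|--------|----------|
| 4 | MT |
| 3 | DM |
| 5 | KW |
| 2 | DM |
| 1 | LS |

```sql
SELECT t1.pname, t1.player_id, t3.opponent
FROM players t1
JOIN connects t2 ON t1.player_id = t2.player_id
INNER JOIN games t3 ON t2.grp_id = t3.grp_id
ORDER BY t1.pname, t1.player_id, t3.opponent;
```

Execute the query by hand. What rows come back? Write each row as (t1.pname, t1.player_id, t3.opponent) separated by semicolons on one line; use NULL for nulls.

(Grace, 6, LS); (Mona, 9, MT); (Omar, 9, MT); (Sara, 4, KW)

Step 1 — t1 INNER JOIN t2 on player_id → 5 row(s).
Then INNER JOIN `games t3` on grp_id: keep only rows whose t2.grp_id appears in t3.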